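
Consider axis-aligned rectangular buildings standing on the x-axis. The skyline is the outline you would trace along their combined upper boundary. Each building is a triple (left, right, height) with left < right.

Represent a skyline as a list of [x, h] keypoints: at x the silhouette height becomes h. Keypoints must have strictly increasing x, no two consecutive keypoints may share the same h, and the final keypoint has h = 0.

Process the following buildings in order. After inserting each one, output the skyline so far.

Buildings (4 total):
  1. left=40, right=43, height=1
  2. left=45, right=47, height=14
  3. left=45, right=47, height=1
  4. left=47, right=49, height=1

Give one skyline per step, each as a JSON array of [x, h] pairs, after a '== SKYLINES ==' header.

== SKYLINES ==
[[40,1],[43,0]]
[[40,1],[43,0],[45,14],[47,0]]
[[40,1],[43,0],[45,14],[47,0]]
[[40,1],[43,0],[45,14],[47,1],[49,0]]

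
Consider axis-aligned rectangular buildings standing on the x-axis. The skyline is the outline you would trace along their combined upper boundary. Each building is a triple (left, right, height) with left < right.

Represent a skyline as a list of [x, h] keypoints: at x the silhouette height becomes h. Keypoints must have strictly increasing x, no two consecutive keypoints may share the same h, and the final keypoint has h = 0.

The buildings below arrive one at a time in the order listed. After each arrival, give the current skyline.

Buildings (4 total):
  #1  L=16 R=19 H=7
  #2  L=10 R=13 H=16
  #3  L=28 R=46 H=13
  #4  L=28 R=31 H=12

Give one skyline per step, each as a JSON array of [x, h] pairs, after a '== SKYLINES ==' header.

== SKYLINES ==
[[16,7],[19,0]]
[[10,16],[13,0],[16,7],[19,0]]
[[10,16],[13,0],[16,7],[19,0],[28,13],[46,0]]
[[10,16],[13,0],[16,7],[19,0],[28,13],[46,0]]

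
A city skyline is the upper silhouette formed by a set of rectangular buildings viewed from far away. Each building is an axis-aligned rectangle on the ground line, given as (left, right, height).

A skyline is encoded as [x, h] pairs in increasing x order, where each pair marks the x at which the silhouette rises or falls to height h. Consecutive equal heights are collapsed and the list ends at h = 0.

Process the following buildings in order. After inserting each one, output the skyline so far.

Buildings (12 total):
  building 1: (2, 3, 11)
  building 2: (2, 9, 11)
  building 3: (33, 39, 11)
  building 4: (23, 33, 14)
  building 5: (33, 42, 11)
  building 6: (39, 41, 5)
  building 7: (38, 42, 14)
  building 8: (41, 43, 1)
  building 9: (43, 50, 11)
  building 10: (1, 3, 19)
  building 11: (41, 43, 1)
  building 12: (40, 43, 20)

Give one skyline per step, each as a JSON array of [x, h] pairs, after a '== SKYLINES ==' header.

== SKYLINES ==
[[2,11],[3,0]]
[[2,11],[9,0]]
[[2,11],[9,0],[33,11],[39,0]]
[[2,11],[9,0],[23,14],[33,11],[39,0]]
[[2,11],[9,0],[23,14],[33,11],[42,0]]
[[2,11],[9,0],[23,14],[33,11],[42,0]]
[[2,11],[9,0],[23,14],[33,11],[38,14],[42,0]]
[[2,11],[9,0],[23,14],[33,11],[38,14],[42,1],[43,0]]
[[2,11],[9,0],[23,14],[33,11],[38,14],[42,1],[43,11],[50,0]]
[[1,19],[3,11],[9,0],[23,14],[33,11],[38,14],[42,1],[43,11],[50,0]]
[[1,19],[3,11],[9,0],[23,14],[33,11],[38,14],[42,1],[43,11],[50,0]]
[[1,19],[3,11],[9,0],[23,14],[33,11],[38,14],[40,20],[43,11],[50,0]]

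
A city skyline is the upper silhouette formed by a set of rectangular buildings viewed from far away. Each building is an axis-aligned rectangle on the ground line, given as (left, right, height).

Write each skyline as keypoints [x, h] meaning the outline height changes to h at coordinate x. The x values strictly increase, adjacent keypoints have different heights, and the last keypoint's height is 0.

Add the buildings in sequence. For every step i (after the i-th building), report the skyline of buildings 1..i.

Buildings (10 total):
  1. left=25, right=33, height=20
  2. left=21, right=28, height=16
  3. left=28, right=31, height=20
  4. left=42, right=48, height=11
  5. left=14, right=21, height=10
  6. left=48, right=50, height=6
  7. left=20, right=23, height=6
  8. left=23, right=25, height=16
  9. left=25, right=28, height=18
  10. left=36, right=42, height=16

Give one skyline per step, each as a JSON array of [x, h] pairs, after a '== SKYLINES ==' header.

== SKYLINES ==
[[25,20],[33,0]]
[[21,16],[25,20],[33,0]]
[[21,16],[25,20],[33,0]]
[[21,16],[25,20],[33,0],[42,11],[48,0]]
[[14,10],[21,16],[25,20],[33,0],[42,11],[48,0]]
[[14,10],[21,16],[25,20],[33,0],[42,11],[48,6],[50,0]]
[[14,10],[21,16],[25,20],[33,0],[42,11],[48,6],[50,0]]
[[14,10],[21,16],[25,20],[33,0],[42,11],[48,6],[50,0]]
[[14,10],[21,16],[25,20],[33,0],[42,11],[48,6],[50,0]]
[[14,10],[21,16],[25,20],[33,0],[36,16],[42,11],[48,6],[50,0]]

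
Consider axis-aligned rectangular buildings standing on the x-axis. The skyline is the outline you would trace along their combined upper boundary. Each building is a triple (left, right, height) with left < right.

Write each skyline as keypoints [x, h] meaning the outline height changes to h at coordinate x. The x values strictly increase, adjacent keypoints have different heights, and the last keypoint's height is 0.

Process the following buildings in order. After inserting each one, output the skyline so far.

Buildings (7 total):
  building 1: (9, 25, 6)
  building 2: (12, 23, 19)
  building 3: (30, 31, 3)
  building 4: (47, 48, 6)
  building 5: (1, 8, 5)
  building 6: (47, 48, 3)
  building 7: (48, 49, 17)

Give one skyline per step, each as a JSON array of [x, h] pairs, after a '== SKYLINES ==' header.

== SKYLINES ==
[[9,6],[25,0]]
[[9,6],[12,19],[23,6],[25,0]]
[[9,6],[12,19],[23,6],[25,0],[30,3],[31,0]]
[[9,6],[12,19],[23,6],[25,0],[30,3],[31,0],[47,6],[48,0]]
[[1,5],[8,0],[9,6],[12,19],[23,6],[25,0],[30,3],[31,0],[47,6],[48,0]]
[[1,5],[8,0],[9,6],[12,19],[23,6],[25,0],[30,3],[31,0],[47,6],[48,0]]
[[1,5],[8,0],[9,6],[12,19],[23,6],[25,0],[30,3],[31,0],[47,6],[48,17],[49,0]]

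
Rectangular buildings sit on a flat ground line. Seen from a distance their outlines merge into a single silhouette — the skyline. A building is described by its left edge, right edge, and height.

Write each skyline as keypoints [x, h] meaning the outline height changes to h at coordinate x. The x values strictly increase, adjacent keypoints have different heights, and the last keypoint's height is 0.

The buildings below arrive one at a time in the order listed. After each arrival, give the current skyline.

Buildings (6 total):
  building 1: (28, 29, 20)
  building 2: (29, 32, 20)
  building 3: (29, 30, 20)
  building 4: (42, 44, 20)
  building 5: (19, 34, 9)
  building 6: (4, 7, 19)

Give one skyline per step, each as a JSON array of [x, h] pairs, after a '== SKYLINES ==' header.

== SKYLINES ==
[[28,20],[29,0]]
[[28,20],[32,0]]
[[28,20],[32,0]]
[[28,20],[32,0],[42,20],[44,0]]
[[19,9],[28,20],[32,9],[34,0],[42,20],[44,0]]
[[4,19],[7,0],[19,9],[28,20],[32,9],[34,0],[42,20],[44,0]]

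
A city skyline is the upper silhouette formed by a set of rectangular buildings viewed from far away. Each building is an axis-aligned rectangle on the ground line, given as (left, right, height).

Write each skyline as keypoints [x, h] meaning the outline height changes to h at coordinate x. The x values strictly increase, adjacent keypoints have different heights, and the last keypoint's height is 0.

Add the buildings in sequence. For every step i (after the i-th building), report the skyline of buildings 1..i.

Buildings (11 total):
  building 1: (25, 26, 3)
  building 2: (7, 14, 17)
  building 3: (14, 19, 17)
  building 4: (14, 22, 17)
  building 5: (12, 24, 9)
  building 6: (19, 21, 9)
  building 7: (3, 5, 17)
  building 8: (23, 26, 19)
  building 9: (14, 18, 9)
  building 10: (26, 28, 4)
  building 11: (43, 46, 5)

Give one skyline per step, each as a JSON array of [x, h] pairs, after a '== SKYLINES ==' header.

== SKYLINES ==
[[25,3],[26,0]]
[[7,17],[14,0],[25,3],[26,0]]
[[7,17],[19,0],[25,3],[26,0]]
[[7,17],[22,0],[25,3],[26,0]]
[[7,17],[22,9],[24,0],[25,3],[26,0]]
[[7,17],[22,9],[24,0],[25,3],[26,0]]
[[3,17],[5,0],[7,17],[22,9],[24,0],[25,3],[26,0]]
[[3,17],[5,0],[7,17],[22,9],[23,19],[26,0]]
[[3,17],[5,0],[7,17],[22,9],[23,19],[26,0]]
[[3,17],[5,0],[7,17],[22,9],[23,19],[26,4],[28,0]]
[[3,17],[5,0],[7,17],[22,9],[23,19],[26,4],[28,0],[43,5],[46,0]]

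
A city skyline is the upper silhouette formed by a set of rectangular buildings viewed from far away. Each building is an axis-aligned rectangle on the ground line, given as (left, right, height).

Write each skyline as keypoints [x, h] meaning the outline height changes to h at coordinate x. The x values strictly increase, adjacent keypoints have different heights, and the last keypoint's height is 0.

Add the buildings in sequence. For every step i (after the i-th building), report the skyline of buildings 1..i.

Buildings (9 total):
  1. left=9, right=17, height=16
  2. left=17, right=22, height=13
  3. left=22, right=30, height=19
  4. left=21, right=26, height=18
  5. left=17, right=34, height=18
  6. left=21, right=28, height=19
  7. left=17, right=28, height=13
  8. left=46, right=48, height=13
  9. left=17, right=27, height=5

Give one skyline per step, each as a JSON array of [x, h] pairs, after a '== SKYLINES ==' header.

== SKYLINES ==
[[9,16],[17,0]]
[[9,16],[17,13],[22,0]]
[[9,16],[17,13],[22,19],[30,0]]
[[9,16],[17,13],[21,18],[22,19],[30,0]]
[[9,16],[17,18],[22,19],[30,18],[34,0]]
[[9,16],[17,18],[21,19],[30,18],[34,0]]
[[9,16],[17,18],[21,19],[30,18],[34,0]]
[[9,16],[17,18],[21,19],[30,18],[34,0],[46,13],[48,0]]
[[9,16],[17,18],[21,19],[30,18],[34,0],[46,13],[48,0]]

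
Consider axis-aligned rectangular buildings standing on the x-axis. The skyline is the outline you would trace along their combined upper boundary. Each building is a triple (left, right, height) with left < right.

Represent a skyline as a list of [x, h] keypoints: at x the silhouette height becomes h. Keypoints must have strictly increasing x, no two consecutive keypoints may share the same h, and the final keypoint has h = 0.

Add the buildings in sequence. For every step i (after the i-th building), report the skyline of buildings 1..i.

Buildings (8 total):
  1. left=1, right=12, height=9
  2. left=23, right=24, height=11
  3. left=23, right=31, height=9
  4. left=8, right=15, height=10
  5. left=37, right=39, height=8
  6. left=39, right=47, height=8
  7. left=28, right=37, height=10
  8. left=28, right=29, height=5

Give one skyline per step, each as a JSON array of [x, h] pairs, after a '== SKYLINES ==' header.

== SKYLINES ==
[[1,9],[12,0]]
[[1,9],[12,0],[23,11],[24,0]]
[[1,9],[12,0],[23,11],[24,9],[31,0]]
[[1,9],[8,10],[15,0],[23,11],[24,9],[31,0]]
[[1,9],[8,10],[15,0],[23,11],[24,9],[31,0],[37,8],[39,0]]
[[1,9],[8,10],[15,0],[23,11],[24,9],[31,0],[37,8],[47,0]]
[[1,9],[8,10],[15,0],[23,11],[24,9],[28,10],[37,8],[47,0]]
[[1,9],[8,10],[15,0],[23,11],[24,9],[28,10],[37,8],[47,0]]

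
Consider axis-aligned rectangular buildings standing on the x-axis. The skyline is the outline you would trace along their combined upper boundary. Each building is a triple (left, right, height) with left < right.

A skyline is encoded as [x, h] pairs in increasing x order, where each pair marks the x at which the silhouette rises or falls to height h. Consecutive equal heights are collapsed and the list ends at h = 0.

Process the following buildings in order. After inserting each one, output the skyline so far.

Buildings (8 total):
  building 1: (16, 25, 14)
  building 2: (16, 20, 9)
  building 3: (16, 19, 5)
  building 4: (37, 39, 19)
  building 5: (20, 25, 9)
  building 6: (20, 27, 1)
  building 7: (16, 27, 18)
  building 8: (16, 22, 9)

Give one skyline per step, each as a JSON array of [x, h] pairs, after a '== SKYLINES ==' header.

== SKYLINES ==
[[16,14],[25,0]]
[[16,14],[25,0]]
[[16,14],[25,0]]
[[16,14],[25,0],[37,19],[39,0]]
[[16,14],[25,0],[37,19],[39,0]]
[[16,14],[25,1],[27,0],[37,19],[39,0]]
[[16,18],[27,0],[37,19],[39,0]]
[[16,18],[27,0],[37,19],[39,0]]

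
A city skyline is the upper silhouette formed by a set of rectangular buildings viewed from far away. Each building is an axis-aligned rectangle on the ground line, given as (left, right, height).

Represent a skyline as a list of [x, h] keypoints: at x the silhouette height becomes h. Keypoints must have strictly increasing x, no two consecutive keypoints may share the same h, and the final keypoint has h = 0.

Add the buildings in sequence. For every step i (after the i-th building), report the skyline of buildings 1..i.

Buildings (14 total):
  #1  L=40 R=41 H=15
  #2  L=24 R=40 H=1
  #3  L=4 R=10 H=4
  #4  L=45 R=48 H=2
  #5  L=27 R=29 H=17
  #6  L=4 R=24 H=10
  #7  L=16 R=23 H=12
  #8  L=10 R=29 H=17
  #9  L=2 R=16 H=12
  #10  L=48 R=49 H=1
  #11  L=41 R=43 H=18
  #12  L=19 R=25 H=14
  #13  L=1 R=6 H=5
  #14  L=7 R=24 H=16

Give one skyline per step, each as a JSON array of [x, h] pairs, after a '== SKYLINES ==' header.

== SKYLINES ==
[[40,15],[41,0]]
[[24,1],[40,15],[41,0]]
[[4,4],[10,0],[24,1],[40,15],[41,0]]
[[4,4],[10,0],[24,1],[40,15],[41,0],[45,2],[48,0]]
[[4,4],[10,0],[24,1],[27,17],[29,1],[40,15],[41,0],[45,2],[48,0]]
[[4,10],[24,1],[27,17],[29,1],[40,15],[41,0],[45,2],[48,0]]
[[4,10],[16,12],[23,10],[24,1],[27,17],[29,1],[40,15],[41,0],[45,2],[48,0]]
[[4,10],[10,17],[29,1],[40,15],[41,0],[45,2],[48,0]]
[[2,12],[10,17],[29,1],[40,15],[41,0],[45,2],[48,0]]
[[2,12],[10,17],[29,1],[40,15],[41,0],[45,2],[48,1],[49,0]]
[[2,12],[10,17],[29,1],[40,15],[41,18],[43,0],[45,2],[48,1],[49,0]]
[[2,12],[10,17],[29,1],[40,15],[41,18],[43,0],[45,2],[48,1],[49,0]]
[[1,5],[2,12],[10,17],[29,1],[40,15],[41,18],[43,0],[45,2],[48,1],[49,0]]
[[1,5],[2,12],[7,16],[10,17],[29,1],[40,15],[41,18],[43,0],[45,2],[48,1],[49,0]]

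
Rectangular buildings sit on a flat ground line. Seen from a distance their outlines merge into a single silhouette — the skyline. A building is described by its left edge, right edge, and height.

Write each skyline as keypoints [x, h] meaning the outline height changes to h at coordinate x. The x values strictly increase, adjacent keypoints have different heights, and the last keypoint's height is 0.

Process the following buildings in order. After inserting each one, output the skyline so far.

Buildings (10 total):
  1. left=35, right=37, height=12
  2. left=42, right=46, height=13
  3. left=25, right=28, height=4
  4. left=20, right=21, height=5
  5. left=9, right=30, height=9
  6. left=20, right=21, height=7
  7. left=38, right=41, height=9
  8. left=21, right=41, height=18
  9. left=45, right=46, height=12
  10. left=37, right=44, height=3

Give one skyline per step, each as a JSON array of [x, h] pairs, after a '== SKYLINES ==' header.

== SKYLINES ==
[[35,12],[37,0]]
[[35,12],[37,0],[42,13],[46,0]]
[[25,4],[28,0],[35,12],[37,0],[42,13],[46,0]]
[[20,5],[21,0],[25,4],[28,0],[35,12],[37,0],[42,13],[46,0]]
[[9,9],[30,0],[35,12],[37,0],[42,13],[46,0]]
[[9,9],[30,0],[35,12],[37,0],[42,13],[46,0]]
[[9,9],[30,0],[35,12],[37,0],[38,9],[41,0],[42,13],[46,0]]
[[9,9],[21,18],[41,0],[42,13],[46,0]]
[[9,9],[21,18],[41,0],[42,13],[46,0]]
[[9,9],[21,18],[41,3],[42,13],[46,0]]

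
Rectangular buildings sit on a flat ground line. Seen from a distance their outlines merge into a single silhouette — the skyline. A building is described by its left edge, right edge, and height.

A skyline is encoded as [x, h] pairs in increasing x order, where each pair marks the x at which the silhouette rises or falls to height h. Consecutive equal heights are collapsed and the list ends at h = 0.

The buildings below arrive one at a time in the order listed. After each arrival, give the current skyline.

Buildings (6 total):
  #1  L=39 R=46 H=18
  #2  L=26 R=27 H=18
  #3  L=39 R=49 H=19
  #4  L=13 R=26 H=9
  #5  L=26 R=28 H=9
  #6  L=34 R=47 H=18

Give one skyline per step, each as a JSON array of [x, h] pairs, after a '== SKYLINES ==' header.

== SKYLINES ==
[[39,18],[46,0]]
[[26,18],[27,0],[39,18],[46,0]]
[[26,18],[27,0],[39,19],[49,0]]
[[13,9],[26,18],[27,0],[39,19],[49,0]]
[[13,9],[26,18],[27,9],[28,0],[39,19],[49,0]]
[[13,9],[26,18],[27,9],[28,0],[34,18],[39,19],[49,0]]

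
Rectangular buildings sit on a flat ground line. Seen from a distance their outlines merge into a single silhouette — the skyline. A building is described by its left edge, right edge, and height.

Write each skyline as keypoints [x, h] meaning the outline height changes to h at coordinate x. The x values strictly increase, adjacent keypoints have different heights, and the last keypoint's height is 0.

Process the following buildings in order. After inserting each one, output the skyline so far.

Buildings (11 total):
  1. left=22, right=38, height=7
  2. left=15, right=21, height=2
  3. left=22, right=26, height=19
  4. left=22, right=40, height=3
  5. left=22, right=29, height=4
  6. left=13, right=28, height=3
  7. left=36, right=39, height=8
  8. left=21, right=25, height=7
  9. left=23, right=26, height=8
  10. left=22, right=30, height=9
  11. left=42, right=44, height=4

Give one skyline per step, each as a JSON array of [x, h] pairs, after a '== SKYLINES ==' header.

== SKYLINES ==
[[22,7],[38,0]]
[[15,2],[21,0],[22,7],[38,0]]
[[15,2],[21,0],[22,19],[26,7],[38,0]]
[[15,2],[21,0],[22,19],[26,7],[38,3],[40,0]]
[[15,2],[21,0],[22,19],[26,7],[38,3],[40,0]]
[[13,3],[22,19],[26,7],[38,3],[40,0]]
[[13,3],[22,19],[26,7],[36,8],[39,3],[40,0]]
[[13,3],[21,7],[22,19],[26,7],[36,8],[39,3],[40,0]]
[[13,3],[21,7],[22,19],[26,7],[36,8],[39,3],[40,0]]
[[13,3],[21,7],[22,19],[26,9],[30,7],[36,8],[39,3],[40,0]]
[[13,3],[21,7],[22,19],[26,9],[30,7],[36,8],[39,3],[40,0],[42,4],[44,0]]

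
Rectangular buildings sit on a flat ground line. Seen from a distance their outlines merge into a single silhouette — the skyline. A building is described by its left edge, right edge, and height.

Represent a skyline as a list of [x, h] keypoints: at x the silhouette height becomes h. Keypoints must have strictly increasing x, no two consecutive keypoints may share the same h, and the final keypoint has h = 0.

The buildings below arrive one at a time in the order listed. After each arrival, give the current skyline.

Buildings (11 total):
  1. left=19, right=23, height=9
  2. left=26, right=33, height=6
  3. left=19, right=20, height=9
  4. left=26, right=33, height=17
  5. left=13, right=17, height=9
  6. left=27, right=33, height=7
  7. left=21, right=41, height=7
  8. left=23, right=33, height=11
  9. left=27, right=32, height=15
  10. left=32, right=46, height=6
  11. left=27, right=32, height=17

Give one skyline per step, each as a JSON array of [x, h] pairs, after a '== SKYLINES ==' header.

== SKYLINES ==
[[19,9],[23,0]]
[[19,9],[23,0],[26,6],[33,0]]
[[19,9],[23,0],[26,6],[33,0]]
[[19,9],[23,0],[26,17],[33,0]]
[[13,9],[17,0],[19,9],[23,0],[26,17],[33,0]]
[[13,9],[17,0],[19,9],[23,0],[26,17],[33,0]]
[[13,9],[17,0],[19,9],[23,7],[26,17],[33,7],[41,0]]
[[13,9],[17,0],[19,9],[23,11],[26,17],[33,7],[41,0]]
[[13,9],[17,0],[19,9],[23,11],[26,17],[33,7],[41,0]]
[[13,9],[17,0],[19,9],[23,11],[26,17],[33,7],[41,6],[46,0]]
[[13,9],[17,0],[19,9],[23,11],[26,17],[33,7],[41,6],[46,0]]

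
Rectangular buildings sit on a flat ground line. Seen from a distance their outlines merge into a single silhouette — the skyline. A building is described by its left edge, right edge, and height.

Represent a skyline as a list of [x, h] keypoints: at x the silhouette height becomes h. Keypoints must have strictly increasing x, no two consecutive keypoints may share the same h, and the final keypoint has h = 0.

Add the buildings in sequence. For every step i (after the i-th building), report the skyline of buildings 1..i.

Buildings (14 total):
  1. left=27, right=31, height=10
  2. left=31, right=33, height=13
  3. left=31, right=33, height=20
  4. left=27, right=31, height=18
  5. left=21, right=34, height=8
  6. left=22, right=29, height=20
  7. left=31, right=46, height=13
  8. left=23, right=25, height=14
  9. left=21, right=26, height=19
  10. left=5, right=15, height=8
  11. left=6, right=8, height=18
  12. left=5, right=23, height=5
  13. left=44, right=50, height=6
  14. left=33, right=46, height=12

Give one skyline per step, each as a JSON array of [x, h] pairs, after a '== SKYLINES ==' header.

== SKYLINES ==
[[27,10],[31,0]]
[[27,10],[31,13],[33,0]]
[[27,10],[31,20],[33,0]]
[[27,18],[31,20],[33,0]]
[[21,8],[27,18],[31,20],[33,8],[34,0]]
[[21,8],[22,20],[29,18],[31,20],[33,8],[34,0]]
[[21,8],[22,20],[29,18],[31,20],[33,13],[46,0]]
[[21,8],[22,20],[29,18],[31,20],[33,13],[46,0]]
[[21,19],[22,20],[29,18],[31,20],[33,13],[46,0]]
[[5,8],[15,0],[21,19],[22,20],[29,18],[31,20],[33,13],[46,0]]
[[5,8],[6,18],[8,8],[15,0],[21,19],[22,20],[29,18],[31,20],[33,13],[46,0]]
[[5,8],[6,18],[8,8],[15,5],[21,19],[22,20],[29,18],[31,20],[33,13],[46,0]]
[[5,8],[6,18],[8,8],[15,5],[21,19],[22,20],[29,18],[31,20],[33,13],[46,6],[50,0]]
[[5,8],[6,18],[8,8],[15,5],[21,19],[22,20],[29,18],[31,20],[33,13],[46,6],[50,0]]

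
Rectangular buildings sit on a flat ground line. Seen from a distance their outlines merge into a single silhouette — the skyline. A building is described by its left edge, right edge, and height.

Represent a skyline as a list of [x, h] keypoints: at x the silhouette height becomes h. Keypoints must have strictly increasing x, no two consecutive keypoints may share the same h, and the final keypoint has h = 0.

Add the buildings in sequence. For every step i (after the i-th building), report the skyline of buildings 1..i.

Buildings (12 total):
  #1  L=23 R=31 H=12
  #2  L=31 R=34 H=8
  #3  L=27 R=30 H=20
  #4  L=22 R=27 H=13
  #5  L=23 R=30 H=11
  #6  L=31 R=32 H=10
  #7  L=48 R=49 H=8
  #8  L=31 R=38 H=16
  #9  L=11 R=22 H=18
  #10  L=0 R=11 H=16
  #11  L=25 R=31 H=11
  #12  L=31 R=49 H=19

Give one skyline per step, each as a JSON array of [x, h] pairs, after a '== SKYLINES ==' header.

== SKYLINES ==
[[23,12],[31,0]]
[[23,12],[31,8],[34,0]]
[[23,12],[27,20],[30,12],[31,8],[34,0]]
[[22,13],[27,20],[30,12],[31,8],[34,0]]
[[22,13],[27,20],[30,12],[31,8],[34,0]]
[[22,13],[27,20],[30,12],[31,10],[32,8],[34,0]]
[[22,13],[27,20],[30,12],[31,10],[32,8],[34,0],[48,8],[49,0]]
[[22,13],[27,20],[30,12],[31,16],[38,0],[48,8],[49,0]]
[[11,18],[22,13],[27,20],[30,12],[31,16],[38,0],[48,8],[49,0]]
[[0,16],[11,18],[22,13],[27,20],[30,12],[31,16],[38,0],[48,8],[49,0]]
[[0,16],[11,18],[22,13],[27,20],[30,12],[31,16],[38,0],[48,8],[49,0]]
[[0,16],[11,18],[22,13],[27,20],[30,12],[31,19],[49,0]]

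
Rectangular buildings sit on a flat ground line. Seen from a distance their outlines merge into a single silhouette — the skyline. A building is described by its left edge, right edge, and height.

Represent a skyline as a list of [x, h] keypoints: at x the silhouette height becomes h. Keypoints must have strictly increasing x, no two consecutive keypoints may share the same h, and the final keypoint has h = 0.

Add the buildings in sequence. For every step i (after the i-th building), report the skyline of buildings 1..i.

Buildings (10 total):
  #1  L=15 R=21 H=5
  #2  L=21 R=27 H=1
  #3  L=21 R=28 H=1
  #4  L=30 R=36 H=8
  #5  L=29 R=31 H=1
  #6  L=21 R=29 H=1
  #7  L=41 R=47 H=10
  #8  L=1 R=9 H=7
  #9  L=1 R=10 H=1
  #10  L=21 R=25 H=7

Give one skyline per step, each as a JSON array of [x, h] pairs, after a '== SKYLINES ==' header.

== SKYLINES ==
[[15,5],[21,0]]
[[15,5],[21,1],[27,0]]
[[15,5],[21,1],[28,0]]
[[15,5],[21,1],[28,0],[30,8],[36,0]]
[[15,5],[21,1],[28,0],[29,1],[30,8],[36,0]]
[[15,5],[21,1],[30,8],[36,0]]
[[15,5],[21,1],[30,8],[36,0],[41,10],[47,0]]
[[1,7],[9,0],[15,5],[21,1],[30,8],[36,0],[41,10],[47,0]]
[[1,7],[9,1],[10,0],[15,5],[21,1],[30,8],[36,0],[41,10],[47,0]]
[[1,7],[9,1],[10,0],[15,5],[21,7],[25,1],[30,8],[36,0],[41,10],[47,0]]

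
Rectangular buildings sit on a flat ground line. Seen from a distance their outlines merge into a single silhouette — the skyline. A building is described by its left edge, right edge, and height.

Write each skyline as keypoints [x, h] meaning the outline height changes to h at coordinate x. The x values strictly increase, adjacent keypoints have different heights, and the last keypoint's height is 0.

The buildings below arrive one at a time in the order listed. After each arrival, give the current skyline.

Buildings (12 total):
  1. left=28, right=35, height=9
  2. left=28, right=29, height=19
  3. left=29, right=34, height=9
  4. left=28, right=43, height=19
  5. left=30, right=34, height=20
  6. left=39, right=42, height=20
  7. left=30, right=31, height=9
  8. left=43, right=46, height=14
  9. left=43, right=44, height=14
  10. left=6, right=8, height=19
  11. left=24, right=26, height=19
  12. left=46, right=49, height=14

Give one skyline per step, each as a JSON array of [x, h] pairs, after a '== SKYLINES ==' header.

== SKYLINES ==
[[28,9],[35,0]]
[[28,19],[29,9],[35,0]]
[[28,19],[29,9],[35,0]]
[[28,19],[43,0]]
[[28,19],[30,20],[34,19],[43,0]]
[[28,19],[30,20],[34,19],[39,20],[42,19],[43,0]]
[[28,19],[30,20],[34,19],[39,20],[42,19],[43,0]]
[[28,19],[30,20],[34,19],[39,20],[42,19],[43,14],[46,0]]
[[28,19],[30,20],[34,19],[39,20],[42,19],[43,14],[46,0]]
[[6,19],[8,0],[28,19],[30,20],[34,19],[39,20],[42,19],[43,14],[46,0]]
[[6,19],[8,0],[24,19],[26,0],[28,19],[30,20],[34,19],[39,20],[42,19],[43,14],[46,0]]
[[6,19],[8,0],[24,19],[26,0],[28,19],[30,20],[34,19],[39,20],[42,19],[43,14],[49,0]]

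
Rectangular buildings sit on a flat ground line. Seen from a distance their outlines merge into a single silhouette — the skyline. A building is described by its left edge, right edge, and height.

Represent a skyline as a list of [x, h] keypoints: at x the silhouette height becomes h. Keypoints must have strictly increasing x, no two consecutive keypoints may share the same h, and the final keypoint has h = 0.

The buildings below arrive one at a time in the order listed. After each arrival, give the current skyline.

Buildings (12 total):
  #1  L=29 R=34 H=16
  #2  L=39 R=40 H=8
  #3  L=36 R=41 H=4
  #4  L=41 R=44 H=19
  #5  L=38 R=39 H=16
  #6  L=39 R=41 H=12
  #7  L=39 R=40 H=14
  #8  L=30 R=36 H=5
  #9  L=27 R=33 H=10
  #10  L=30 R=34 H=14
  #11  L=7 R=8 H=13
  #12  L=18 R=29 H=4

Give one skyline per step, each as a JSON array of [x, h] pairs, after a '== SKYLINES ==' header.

== SKYLINES ==
[[29,16],[34,0]]
[[29,16],[34,0],[39,8],[40,0]]
[[29,16],[34,0],[36,4],[39,8],[40,4],[41,0]]
[[29,16],[34,0],[36,4],[39,8],[40,4],[41,19],[44,0]]
[[29,16],[34,0],[36,4],[38,16],[39,8],[40,4],[41,19],[44,0]]
[[29,16],[34,0],[36,4],[38,16],[39,12],[41,19],[44,0]]
[[29,16],[34,0],[36,4],[38,16],[39,14],[40,12],[41,19],[44,0]]
[[29,16],[34,5],[36,4],[38,16],[39,14],[40,12],[41,19],[44,0]]
[[27,10],[29,16],[34,5],[36,4],[38,16],[39,14],[40,12],[41,19],[44,0]]
[[27,10],[29,16],[34,5],[36,4],[38,16],[39,14],[40,12],[41,19],[44,0]]
[[7,13],[8,0],[27,10],[29,16],[34,5],[36,4],[38,16],[39,14],[40,12],[41,19],[44,0]]
[[7,13],[8,0],[18,4],[27,10],[29,16],[34,5],[36,4],[38,16],[39,14],[40,12],[41,19],[44,0]]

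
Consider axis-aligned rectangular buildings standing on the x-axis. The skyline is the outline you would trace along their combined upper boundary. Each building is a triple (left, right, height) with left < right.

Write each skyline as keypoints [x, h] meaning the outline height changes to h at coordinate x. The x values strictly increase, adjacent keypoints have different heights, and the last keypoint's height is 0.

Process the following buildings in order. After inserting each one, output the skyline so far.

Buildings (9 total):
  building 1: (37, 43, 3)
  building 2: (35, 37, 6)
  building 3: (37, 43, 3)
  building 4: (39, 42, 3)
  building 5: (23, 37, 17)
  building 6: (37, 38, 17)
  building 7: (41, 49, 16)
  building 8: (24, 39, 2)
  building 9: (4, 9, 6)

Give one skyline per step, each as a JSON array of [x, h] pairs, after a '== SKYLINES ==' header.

== SKYLINES ==
[[37,3],[43,0]]
[[35,6],[37,3],[43,0]]
[[35,6],[37,3],[43,0]]
[[35,6],[37,3],[43,0]]
[[23,17],[37,3],[43,0]]
[[23,17],[38,3],[43,0]]
[[23,17],[38,3],[41,16],[49,0]]
[[23,17],[38,3],[41,16],[49,0]]
[[4,6],[9,0],[23,17],[38,3],[41,16],[49,0]]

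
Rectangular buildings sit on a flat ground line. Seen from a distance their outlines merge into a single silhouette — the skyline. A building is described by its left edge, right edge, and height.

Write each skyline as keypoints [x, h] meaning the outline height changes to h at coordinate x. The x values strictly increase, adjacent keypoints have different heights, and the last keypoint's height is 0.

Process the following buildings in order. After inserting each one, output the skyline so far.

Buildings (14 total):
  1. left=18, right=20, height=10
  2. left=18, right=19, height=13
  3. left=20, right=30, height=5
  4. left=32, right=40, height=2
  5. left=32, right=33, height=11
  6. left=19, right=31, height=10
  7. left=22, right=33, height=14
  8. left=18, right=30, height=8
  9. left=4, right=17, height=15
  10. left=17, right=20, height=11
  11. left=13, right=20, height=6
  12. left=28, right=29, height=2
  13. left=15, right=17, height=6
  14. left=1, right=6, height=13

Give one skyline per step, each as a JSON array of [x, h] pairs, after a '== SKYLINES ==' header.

== SKYLINES ==
[[18,10],[20,0]]
[[18,13],[19,10],[20,0]]
[[18,13],[19,10],[20,5],[30,0]]
[[18,13],[19,10],[20,5],[30,0],[32,2],[40,0]]
[[18,13],[19,10],[20,5],[30,0],[32,11],[33,2],[40,0]]
[[18,13],[19,10],[31,0],[32,11],[33,2],[40,0]]
[[18,13],[19,10],[22,14],[33,2],[40,0]]
[[18,13],[19,10],[22,14],[33,2],[40,0]]
[[4,15],[17,0],[18,13],[19,10],[22,14],[33,2],[40,0]]
[[4,15],[17,11],[18,13],[19,11],[20,10],[22,14],[33,2],[40,0]]
[[4,15],[17,11],[18,13],[19,11],[20,10],[22,14],[33,2],[40,0]]
[[4,15],[17,11],[18,13],[19,11],[20,10],[22,14],[33,2],[40,0]]
[[4,15],[17,11],[18,13],[19,11],[20,10],[22,14],[33,2],[40,0]]
[[1,13],[4,15],[17,11],[18,13],[19,11],[20,10],[22,14],[33,2],[40,0]]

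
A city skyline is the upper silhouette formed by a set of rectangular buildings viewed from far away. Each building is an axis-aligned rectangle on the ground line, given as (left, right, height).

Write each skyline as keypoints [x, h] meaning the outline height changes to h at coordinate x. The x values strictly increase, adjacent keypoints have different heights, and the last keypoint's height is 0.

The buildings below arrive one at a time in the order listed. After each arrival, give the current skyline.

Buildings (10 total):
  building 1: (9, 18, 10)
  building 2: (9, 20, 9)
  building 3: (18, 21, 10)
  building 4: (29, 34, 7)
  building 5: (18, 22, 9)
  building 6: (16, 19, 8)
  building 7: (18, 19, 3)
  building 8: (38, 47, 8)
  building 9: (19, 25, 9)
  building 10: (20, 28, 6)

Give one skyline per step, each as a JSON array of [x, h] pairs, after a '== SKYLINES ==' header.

== SKYLINES ==
[[9,10],[18,0]]
[[9,10],[18,9],[20,0]]
[[9,10],[21,0]]
[[9,10],[21,0],[29,7],[34,0]]
[[9,10],[21,9],[22,0],[29,7],[34,0]]
[[9,10],[21,9],[22,0],[29,7],[34,0]]
[[9,10],[21,9],[22,0],[29,7],[34,0]]
[[9,10],[21,9],[22,0],[29,7],[34,0],[38,8],[47,0]]
[[9,10],[21,9],[25,0],[29,7],[34,0],[38,8],[47,0]]
[[9,10],[21,9],[25,6],[28,0],[29,7],[34,0],[38,8],[47,0]]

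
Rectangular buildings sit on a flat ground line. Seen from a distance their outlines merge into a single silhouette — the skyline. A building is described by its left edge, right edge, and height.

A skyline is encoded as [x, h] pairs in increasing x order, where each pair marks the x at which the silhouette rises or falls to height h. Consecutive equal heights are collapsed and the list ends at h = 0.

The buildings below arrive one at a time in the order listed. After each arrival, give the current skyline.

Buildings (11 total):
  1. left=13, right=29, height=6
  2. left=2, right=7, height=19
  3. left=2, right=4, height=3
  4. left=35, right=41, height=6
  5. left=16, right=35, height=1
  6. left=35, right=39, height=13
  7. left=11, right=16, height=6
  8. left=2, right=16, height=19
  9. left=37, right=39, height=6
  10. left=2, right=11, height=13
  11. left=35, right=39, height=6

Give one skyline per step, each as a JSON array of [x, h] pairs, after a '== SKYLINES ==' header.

== SKYLINES ==
[[13,6],[29,0]]
[[2,19],[7,0],[13,6],[29,0]]
[[2,19],[7,0],[13,6],[29,0]]
[[2,19],[7,0],[13,6],[29,0],[35,6],[41,0]]
[[2,19],[7,0],[13,6],[29,1],[35,6],[41,0]]
[[2,19],[7,0],[13,6],[29,1],[35,13],[39,6],[41,0]]
[[2,19],[7,0],[11,6],[29,1],[35,13],[39,6],[41,0]]
[[2,19],[16,6],[29,1],[35,13],[39,6],[41,0]]
[[2,19],[16,6],[29,1],[35,13],[39,6],[41,0]]
[[2,19],[16,6],[29,1],[35,13],[39,6],[41,0]]
[[2,19],[16,6],[29,1],[35,13],[39,6],[41,0]]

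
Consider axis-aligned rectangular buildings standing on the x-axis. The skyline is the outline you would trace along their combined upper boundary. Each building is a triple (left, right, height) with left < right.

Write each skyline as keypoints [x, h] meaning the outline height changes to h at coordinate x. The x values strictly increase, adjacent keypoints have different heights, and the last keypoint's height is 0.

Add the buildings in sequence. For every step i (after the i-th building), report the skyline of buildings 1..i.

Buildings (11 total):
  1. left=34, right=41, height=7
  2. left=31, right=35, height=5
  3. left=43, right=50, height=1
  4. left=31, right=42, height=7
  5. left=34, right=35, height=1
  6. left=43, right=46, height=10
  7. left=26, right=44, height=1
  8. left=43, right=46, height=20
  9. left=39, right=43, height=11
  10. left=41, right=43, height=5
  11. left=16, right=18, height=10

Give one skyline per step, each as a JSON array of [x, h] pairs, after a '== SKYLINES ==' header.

== SKYLINES ==
[[34,7],[41,0]]
[[31,5],[34,7],[41,0]]
[[31,5],[34,7],[41,0],[43,1],[50,0]]
[[31,7],[42,0],[43,1],[50,0]]
[[31,7],[42,0],[43,1],[50,0]]
[[31,7],[42,0],[43,10],[46,1],[50,0]]
[[26,1],[31,7],[42,1],[43,10],[46,1],[50,0]]
[[26,1],[31,7],[42,1],[43,20],[46,1],[50,0]]
[[26,1],[31,7],[39,11],[43,20],[46,1],[50,0]]
[[26,1],[31,7],[39,11],[43,20],[46,1],[50,0]]
[[16,10],[18,0],[26,1],[31,7],[39,11],[43,20],[46,1],[50,0]]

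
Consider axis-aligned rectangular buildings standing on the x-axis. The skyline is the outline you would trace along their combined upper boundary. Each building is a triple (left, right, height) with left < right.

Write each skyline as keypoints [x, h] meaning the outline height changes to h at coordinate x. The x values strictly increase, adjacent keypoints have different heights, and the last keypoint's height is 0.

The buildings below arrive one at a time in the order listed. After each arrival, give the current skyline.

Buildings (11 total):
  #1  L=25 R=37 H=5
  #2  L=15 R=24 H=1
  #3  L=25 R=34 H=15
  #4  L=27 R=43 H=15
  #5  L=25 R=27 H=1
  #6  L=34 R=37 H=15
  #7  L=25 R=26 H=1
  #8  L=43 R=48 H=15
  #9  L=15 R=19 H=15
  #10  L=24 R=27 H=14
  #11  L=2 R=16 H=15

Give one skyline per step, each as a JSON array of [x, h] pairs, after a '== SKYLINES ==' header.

== SKYLINES ==
[[25,5],[37,0]]
[[15,1],[24,0],[25,5],[37,0]]
[[15,1],[24,0],[25,15],[34,5],[37,0]]
[[15,1],[24,0],[25,15],[43,0]]
[[15,1],[24,0],[25,15],[43,0]]
[[15,1],[24,0],[25,15],[43,0]]
[[15,1],[24,0],[25,15],[43,0]]
[[15,1],[24,0],[25,15],[48,0]]
[[15,15],[19,1],[24,0],[25,15],[48,0]]
[[15,15],[19,1],[24,14],[25,15],[48,0]]
[[2,15],[19,1],[24,14],[25,15],[48,0]]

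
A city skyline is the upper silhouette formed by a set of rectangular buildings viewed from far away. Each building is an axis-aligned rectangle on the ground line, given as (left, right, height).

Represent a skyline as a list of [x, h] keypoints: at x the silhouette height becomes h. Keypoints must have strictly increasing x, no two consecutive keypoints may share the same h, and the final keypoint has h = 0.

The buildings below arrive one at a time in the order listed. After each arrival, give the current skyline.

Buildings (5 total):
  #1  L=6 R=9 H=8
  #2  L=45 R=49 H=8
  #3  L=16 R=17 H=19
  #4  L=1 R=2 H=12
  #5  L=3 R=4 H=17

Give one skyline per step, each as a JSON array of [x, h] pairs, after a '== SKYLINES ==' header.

== SKYLINES ==
[[6,8],[9,0]]
[[6,8],[9,0],[45,8],[49,0]]
[[6,8],[9,0],[16,19],[17,0],[45,8],[49,0]]
[[1,12],[2,0],[6,8],[9,0],[16,19],[17,0],[45,8],[49,0]]
[[1,12],[2,0],[3,17],[4,0],[6,8],[9,0],[16,19],[17,0],[45,8],[49,0]]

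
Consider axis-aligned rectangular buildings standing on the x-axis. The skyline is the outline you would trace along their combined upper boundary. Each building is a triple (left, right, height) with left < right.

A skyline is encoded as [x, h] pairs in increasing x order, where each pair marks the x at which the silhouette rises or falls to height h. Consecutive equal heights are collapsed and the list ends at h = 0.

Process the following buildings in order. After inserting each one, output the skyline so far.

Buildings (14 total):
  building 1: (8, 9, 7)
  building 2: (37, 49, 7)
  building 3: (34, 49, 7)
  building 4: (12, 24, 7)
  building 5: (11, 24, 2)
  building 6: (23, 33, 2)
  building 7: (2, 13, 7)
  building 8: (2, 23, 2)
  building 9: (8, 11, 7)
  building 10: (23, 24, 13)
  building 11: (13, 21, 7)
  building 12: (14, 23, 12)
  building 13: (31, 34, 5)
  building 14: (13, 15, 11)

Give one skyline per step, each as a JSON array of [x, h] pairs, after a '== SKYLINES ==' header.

== SKYLINES ==
[[8,7],[9,0]]
[[8,7],[9,0],[37,7],[49,0]]
[[8,7],[9,0],[34,7],[49,0]]
[[8,7],[9,0],[12,7],[24,0],[34,7],[49,0]]
[[8,7],[9,0],[11,2],[12,7],[24,0],[34,7],[49,0]]
[[8,7],[9,0],[11,2],[12,7],[24,2],[33,0],[34,7],[49,0]]
[[2,7],[24,2],[33,0],[34,7],[49,0]]
[[2,7],[24,2],[33,0],[34,7],[49,0]]
[[2,7],[24,2],[33,0],[34,7],[49,0]]
[[2,7],[23,13],[24,2],[33,0],[34,7],[49,0]]
[[2,7],[23,13],[24,2],[33,0],[34,7],[49,0]]
[[2,7],[14,12],[23,13],[24,2],[33,0],[34,7],[49,0]]
[[2,7],[14,12],[23,13],[24,2],[31,5],[34,7],[49,0]]
[[2,7],[13,11],[14,12],[23,13],[24,2],[31,5],[34,7],[49,0]]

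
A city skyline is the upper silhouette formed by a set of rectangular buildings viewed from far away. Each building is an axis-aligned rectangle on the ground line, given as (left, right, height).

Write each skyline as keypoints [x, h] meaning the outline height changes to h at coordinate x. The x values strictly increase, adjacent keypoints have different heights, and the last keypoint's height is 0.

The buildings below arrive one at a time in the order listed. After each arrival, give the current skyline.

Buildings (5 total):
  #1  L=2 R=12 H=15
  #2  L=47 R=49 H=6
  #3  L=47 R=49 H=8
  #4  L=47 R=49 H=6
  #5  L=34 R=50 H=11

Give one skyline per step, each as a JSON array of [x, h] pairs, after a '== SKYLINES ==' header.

== SKYLINES ==
[[2,15],[12,0]]
[[2,15],[12,0],[47,6],[49,0]]
[[2,15],[12,0],[47,8],[49,0]]
[[2,15],[12,0],[47,8],[49,0]]
[[2,15],[12,0],[34,11],[50,0]]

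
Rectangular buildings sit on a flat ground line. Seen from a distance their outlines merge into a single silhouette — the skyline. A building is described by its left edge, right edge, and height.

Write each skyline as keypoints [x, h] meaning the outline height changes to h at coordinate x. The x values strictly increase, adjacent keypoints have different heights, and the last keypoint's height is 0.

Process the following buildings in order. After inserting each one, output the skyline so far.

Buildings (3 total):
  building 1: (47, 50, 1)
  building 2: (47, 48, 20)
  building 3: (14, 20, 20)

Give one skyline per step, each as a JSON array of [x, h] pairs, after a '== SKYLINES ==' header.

== SKYLINES ==
[[47,1],[50,0]]
[[47,20],[48,1],[50,0]]
[[14,20],[20,0],[47,20],[48,1],[50,0]]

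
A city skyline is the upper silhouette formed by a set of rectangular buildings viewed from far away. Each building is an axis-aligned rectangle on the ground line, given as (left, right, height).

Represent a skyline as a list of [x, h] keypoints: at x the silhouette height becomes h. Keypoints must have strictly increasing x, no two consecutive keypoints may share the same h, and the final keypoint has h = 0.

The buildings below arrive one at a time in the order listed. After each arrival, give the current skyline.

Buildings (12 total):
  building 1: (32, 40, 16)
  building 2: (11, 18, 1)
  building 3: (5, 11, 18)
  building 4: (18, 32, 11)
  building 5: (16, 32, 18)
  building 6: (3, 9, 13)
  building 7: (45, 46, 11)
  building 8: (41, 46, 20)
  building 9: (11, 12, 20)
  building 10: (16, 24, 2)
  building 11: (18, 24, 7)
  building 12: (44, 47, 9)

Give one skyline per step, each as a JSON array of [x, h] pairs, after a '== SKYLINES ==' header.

== SKYLINES ==
[[32,16],[40,0]]
[[11,1],[18,0],[32,16],[40,0]]
[[5,18],[11,1],[18,0],[32,16],[40,0]]
[[5,18],[11,1],[18,11],[32,16],[40,0]]
[[5,18],[11,1],[16,18],[32,16],[40,0]]
[[3,13],[5,18],[11,1],[16,18],[32,16],[40,0]]
[[3,13],[5,18],[11,1],[16,18],[32,16],[40,0],[45,11],[46,0]]
[[3,13],[5,18],[11,1],[16,18],[32,16],[40,0],[41,20],[46,0]]
[[3,13],[5,18],[11,20],[12,1],[16,18],[32,16],[40,0],[41,20],[46,0]]
[[3,13],[5,18],[11,20],[12,1],[16,18],[32,16],[40,0],[41,20],[46,0]]
[[3,13],[5,18],[11,20],[12,1],[16,18],[32,16],[40,0],[41,20],[46,0]]
[[3,13],[5,18],[11,20],[12,1],[16,18],[32,16],[40,0],[41,20],[46,9],[47,0]]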